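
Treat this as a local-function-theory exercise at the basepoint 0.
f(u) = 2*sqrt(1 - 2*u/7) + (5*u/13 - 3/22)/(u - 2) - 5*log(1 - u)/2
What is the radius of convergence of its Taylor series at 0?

The radius of convergence is 1.

Denominator factor (u - 2): pole of order 1 at 2, modulus 2.
Branch term (2)*sqrt(1 - u/(7/2)): its argument vanishes at u = 7/2, a square-root branch point, modulus 7/2.
Branch term (-5/2)*log(1 - u/(1)): its argument vanishes at u = 1, a logarithmic branch point, modulus 1.
The radius of convergence is the smallest modulus among the singular points: 1.


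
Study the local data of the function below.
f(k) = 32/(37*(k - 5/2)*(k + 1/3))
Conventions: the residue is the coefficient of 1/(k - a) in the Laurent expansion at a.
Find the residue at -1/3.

At the order-1 pole -1/3 set g(k) = (k - (-1/3))*f(k) = 32/(37*(k - 5/2)).
Simple pole: residue = g(a) at a = -1/3, which is -192/629.

The residue is -192/629.


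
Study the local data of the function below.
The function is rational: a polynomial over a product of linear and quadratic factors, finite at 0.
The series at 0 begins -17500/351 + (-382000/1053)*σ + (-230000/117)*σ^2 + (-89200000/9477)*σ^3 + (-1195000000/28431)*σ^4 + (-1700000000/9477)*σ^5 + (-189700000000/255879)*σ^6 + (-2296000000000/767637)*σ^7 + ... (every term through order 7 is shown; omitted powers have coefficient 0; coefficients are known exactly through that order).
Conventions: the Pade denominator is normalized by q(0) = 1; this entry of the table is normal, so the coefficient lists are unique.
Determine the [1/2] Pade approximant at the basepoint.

The Pade approximant has numerator coefficients [-17500/351, -32768000/39223197]; denominator coefficients [1, -811220/111747, 4489700/335241].

Taylor coefficients needed (read off): a_0 = -17500/351, a_1 = -382000/1053, a_2 = -230000/117, a_3 = -89200000/9477.
Write the denominator as Q(σ) = 1 + q1*σ + q2*σ^2. Requiring Q*f - P = O(σ^4) with deg P <= 1 kills the coefficients of σ^2..σ^3 in Q*f:
  σ^2: a_2 + q1*a_1 + q2*a_0 = 0, i.e. -230000/117 + (-382000/1053)*q1 + (-17500/351)*q2 = 0.
  σ^3: a_3 + q1*a_2 + q2*a_1 = 0, i.e. -89200000/9477 + (-230000/117)*q1 + (-382000/1053)*q2 = 0.
Solving this linear system: q1 = -811220/111747, q2 = 4489700/335241.
The numerator is Q*f truncated at degree 1: P0 = a_0 = -17500/351; P1 = a_1 + q1*a_0 = -32768000/39223197.


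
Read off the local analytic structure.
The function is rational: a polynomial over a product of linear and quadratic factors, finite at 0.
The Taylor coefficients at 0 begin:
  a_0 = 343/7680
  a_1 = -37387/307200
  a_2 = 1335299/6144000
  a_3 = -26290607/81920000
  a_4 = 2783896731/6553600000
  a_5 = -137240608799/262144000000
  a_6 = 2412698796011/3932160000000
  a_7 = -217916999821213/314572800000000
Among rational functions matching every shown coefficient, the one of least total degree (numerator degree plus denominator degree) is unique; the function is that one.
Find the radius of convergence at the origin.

No rational of total degree below 4 reproduces all 8 coefficients; solving the [0/4] Pade equations on them gives f(w) = 2/(3*(w + 8/7)**3*(w + 10)), whose expansion matches every shown term.
Denominator factor (w + 8/7)^3: pole of order 3 at -8/7, modulus 8/7.
Denominator factor (w + 10): pole of order 1 at -10, modulus 10.
The radius of convergence is the smallest modulus among the singular points: 8/7.

The radius of convergence is 8/7.


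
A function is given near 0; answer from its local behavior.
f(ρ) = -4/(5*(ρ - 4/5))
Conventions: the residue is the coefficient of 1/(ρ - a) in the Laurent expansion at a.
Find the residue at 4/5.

The residue is -4/5.

At the order-1 pole 4/5 set g(ρ) = (ρ - (4/5))*f(ρ) = -4/5.
Simple pole: residue = g(a) at a = 4/5, which is -4/5.


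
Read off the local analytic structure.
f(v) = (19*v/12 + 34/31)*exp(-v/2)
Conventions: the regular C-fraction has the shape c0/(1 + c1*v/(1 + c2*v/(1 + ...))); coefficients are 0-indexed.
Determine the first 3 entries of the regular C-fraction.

Taylor coefficients (expand at 0): a_0 = 34/31, a_1 = 385/372, a_2 = -487/744.
c0 = a_0 = 34/31. Peel one level at a time: if S = 1 + c*v/S' with S'(0) = 1, then c is the v-coefficient of S and S' = c*v/(S - 1).
S_1 = c0/f = 1 + (-385/408)*v + (247573/166464)*v^2 + ...; c1 = -385/408.
S_2 = c1*v/(S_1 - 1) = 1 + (247573/157080)*v + ...; c2 = 247573/157080.

The regular C-fraction coefficients are [34/31, -385/408, 247573/157080].


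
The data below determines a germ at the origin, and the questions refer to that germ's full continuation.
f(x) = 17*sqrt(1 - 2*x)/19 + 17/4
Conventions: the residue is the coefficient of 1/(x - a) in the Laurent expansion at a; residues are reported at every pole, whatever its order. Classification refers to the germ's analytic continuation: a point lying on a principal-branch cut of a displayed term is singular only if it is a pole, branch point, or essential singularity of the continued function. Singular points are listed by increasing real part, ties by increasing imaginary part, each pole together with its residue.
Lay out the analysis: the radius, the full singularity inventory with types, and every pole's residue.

Branch term (17/19)*sqrt(1 - x/(1/2)): its argument vanishes at x = 1/2, a square-root branch point, modulus 1/2.
The radius of convergence is the smallest modulus among the singular points: 1/2.

Radius of convergence at 0: 1/2.
At 1/2: an algebraic (square-root) branch point.


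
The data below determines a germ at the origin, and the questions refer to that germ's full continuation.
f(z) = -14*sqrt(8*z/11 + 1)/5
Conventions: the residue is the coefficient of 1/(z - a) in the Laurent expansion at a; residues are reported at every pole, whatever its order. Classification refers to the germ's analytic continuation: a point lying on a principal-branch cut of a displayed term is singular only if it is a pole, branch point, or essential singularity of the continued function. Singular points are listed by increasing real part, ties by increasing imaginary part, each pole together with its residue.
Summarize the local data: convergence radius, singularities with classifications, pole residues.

Radius of convergence at 0: 11/8.
At -11/8: an algebraic (square-root) branch point.

Branch term (-14/5)*sqrt(1 - z/(-11/8)): its argument vanishes at z = -11/8, a square-root branch point, modulus 11/8.
The radius of convergence is the smallest modulus among the singular points: 11/8.


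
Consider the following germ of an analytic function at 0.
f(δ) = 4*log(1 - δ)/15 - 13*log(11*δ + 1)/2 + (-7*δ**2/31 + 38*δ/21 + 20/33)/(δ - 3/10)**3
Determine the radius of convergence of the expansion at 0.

Denominator factor (δ - 3/10)^3: pole of order 3 at 3/10, modulus 3/10.
Branch term (-13/2)*log(1 - δ/(-1/11)): its argument vanishes at δ = -1/11, a logarithmic branch point, modulus 1/11.
Branch term (4/15)*log(1 - δ/(1)): its argument vanishes at δ = 1, a logarithmic branch point, modulus 1.
The radius of convergence is the smallest modulus among the singular points: 1/11.

The radius of convergence is 1/11.


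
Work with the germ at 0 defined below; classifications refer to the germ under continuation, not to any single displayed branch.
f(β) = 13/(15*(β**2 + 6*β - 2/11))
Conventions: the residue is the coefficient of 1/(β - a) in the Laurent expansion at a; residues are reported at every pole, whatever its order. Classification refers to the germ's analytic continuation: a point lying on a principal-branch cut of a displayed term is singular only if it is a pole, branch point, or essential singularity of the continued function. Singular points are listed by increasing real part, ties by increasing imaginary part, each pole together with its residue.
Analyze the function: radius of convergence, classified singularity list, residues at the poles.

Radius of convergence at 0: -3 + (1/11)*sqrt(1111).
At -3 - (1/11)*sqrt(1111): a pole of order 1; residue -(13/3030)*sqrt(1111).
At -3 + (1/11)*sqrt(1111): a pole of order 1; residue (13/3030)*sqrt(1111).

Denominator factor (β**2 + 6*β - 2/11): discriminant 404/11, real irrational roots -3 + (1/11)*sqrt(1111) and -3 - (1/11)*sqrt(1111); poles of order 1, moduli -3 + (1/11)*sqrt(1111) and 3 + (1/11)*sqrt(1111).
The radius of convergence is the smallest modulus among the singular points: -3 + (1/11)*sqrt(1111).
The factor β**2 + 6*β - 2/11 splits as (β - a)(β - a') with a = -3 - (1/11)*sqrt(1111), a' = -3 + (1/11)*sqrt(1111). At the order-1 pole a set g(β) = (β - a)*f(β) = [13/15] / (β - a').
Simple pole: residue = g(a) at a = -3 - (1/11)*sqrt(1111), which is -(13/3030)*sqrt(1111).
The factor β**2 + 6*β - 2/11 splits as (β - a)(β - a') with a = -3 + (1/11)*sqrt(1111), a' = -3 - (1/11)*sqrt(1111). At the order-1 pole a set g(β) = (β - a)*f(β) = [13/15] / (β - a').
Simple pole: residue = g(a) at a = -3 + (1/11)*sqrt(1111), which is (13/3030)*sqrt(1111).
List the singular points by increasing real part (a conjugate pair: the negative imaginary part first).


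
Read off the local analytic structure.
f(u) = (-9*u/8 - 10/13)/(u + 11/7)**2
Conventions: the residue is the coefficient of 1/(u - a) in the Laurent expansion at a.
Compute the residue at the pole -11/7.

At the order-2 pole -11/7 set g(u) = (u - (-11/7))^2*f(u) = -9*u/8 - 10/13.
Order-2 pole: residue = g'(a); g'(-11/7) = -9/8, so the residue is -9/8.

The residue is -9/8.


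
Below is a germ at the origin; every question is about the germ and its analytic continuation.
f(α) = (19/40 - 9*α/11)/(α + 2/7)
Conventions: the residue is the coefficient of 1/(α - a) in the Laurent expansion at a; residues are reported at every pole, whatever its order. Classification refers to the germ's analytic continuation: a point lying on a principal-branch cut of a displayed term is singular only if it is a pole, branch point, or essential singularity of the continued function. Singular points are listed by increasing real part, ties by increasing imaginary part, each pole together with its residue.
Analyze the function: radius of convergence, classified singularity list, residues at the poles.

Denominator factor (α + 2/7): pole of order 1 at -2/7, modulus 2/7.
The radius of convergence is the smallest modulus among the singular points: 2/7.
At the order-1 pole -2/7 set g(α) = (α - (-2/7))*f(α) = 19/40 - 9*α/11.
Simple pole: residue = g(a) at a = -2/7, which is 2183/3080.

Radius of convergence at 0: 2/7.
At -2/7: a pole of order 1; residue 2183/3080.


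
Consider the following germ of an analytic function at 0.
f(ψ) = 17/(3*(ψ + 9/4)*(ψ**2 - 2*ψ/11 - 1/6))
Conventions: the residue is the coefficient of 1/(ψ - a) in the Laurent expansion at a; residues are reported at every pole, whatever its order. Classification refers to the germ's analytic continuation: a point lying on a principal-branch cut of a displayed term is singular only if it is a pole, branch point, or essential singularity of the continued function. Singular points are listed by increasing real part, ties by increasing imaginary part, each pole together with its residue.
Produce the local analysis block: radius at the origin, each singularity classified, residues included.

Radius of convergence at 0: -1/11 + (1/66)*sqrt(762).
At -9/4: a pole of order 1; residue 2992/2801.
At 1/11 - (1/66)*sqrt(762): a pole of order 1; residue -1496/2801 - (38522/355727)*sqrt(762).
At 1/11 + (1/66)*sqrt(762): a pole of order 1; residue -1496/2801 + (38522/355727)*sqrt(762).


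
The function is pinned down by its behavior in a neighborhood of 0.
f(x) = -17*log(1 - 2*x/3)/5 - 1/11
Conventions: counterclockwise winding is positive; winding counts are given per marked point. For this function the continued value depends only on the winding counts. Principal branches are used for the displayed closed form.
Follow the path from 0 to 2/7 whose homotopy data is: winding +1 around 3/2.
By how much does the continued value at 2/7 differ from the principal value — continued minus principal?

Continued minus principal equals -(34/5)*pi*i.

The rational part is single-valued and drops out of the difference; each branch term changes only by its own monodromy.
(-17/5)*log(1 - x/(3/2)): each positive loop around 3/2 adds 2*pi*i to the log, so winding +1 contributes (-17/5)*(1)*2*pi*i = -(34/5)*pi*i.
Summing the contributions at x = 2/7 gives -(34/5)*pi*i.


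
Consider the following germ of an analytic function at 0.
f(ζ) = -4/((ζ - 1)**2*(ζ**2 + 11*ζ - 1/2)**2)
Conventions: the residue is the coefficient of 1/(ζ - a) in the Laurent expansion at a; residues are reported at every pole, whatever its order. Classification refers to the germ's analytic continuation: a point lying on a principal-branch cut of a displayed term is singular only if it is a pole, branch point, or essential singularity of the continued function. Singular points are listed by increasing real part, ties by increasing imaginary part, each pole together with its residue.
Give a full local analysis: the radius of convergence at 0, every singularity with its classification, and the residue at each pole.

Radius of convergence at 0: -11/2 + (1/2)*sqrt(123).
At -11/2 - (1/2)*sqrt(123): a pole of order 2; residue -416/12167 + (566192/184074543)*sqrt(123).
At -11/2 + (1/2)*sqrt(123): a pole of order 2; residue -416/12167 - (566192/184074543)*sqrt(123).
At 1: a pole of order 2; residue 832/12167.


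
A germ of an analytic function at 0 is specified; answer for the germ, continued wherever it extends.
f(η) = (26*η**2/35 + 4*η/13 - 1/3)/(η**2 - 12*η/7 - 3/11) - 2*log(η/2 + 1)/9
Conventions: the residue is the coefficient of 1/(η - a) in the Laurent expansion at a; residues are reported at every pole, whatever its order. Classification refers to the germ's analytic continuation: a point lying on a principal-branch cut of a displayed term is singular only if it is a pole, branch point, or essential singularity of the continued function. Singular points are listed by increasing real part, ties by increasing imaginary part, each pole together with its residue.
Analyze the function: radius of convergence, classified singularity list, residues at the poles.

Radius of convergence at 0: -6/7 + (1/77)*sqrt(5973).
At -2: a logarithmic branch point.
At 6/7 - (1/77)*sqrt(5973): a pole of order 1; residue 2518/3185 - (900941/114144030)*sqrt(5973).
At 6/7 + (1/77)*sqrt(5973): a pole of order 1; residue 2518/3185 + (900941/114144030)*sqrt(5973).

Denominator factor (η**2 - 12*η/7 - 3/11): discriminant 2172/539, real irrational roots 6/7 + (1/77)*sqrt(5973) and 6/7 - (1/77)*sqrt(5973); poles of order 1, moduli 6/7 + (1/77)*sqrt(5973) and -6/7 + (1/77)*sqrt(5973).
Branch term (-2/9)*log(1 - η/(-2)): its argument vanishes at η = -2, a logarithmic branch point, modulus 2.
The radius of convergence is the smallest modulus among the singular points: -6/7 + (1/77)*sqrt(5973).
The branch term is analytic at 6/7 - (1/77)*sqrt(5973) and contributes nothing to the residue; only the rational part matters.
The factor η**2 - 12*η/7 - 3/11 splits as (η - a)(η - a') with a = 6/7 - (1/77)*sqrt(5973), a' = 6/7 + (1/77)*sqrt(5973). At the order-1 pole a set g(η) = (η - a)*(rational part) = [26*η**2/35 + 4*η/13 - 1/3] / (η - a').
Simple pole: residue = g(a) at a = 6/7 - (1/77)*sqrt(5973), which is 2518/3185 - (900941/114144030)*sqrt(5973).
The branch term is analytic at 6/7 + (1/77)*sqrt(5973) and contributes nothing to the residue; only the rational part matters.
The factor η**2 - 12*η/7 - 3/11 splits as (η - a)(η - a') with a = 6/7 + (1/77)*sqrt(5973), a' = 6/7 - (1/77)*sqrt(5973). At the order-1 pole a set g(η) = (η - a)*(rational part) = [26*η**2/35 + 4*η/13 - 1/3] / (η - a').
Simple pole: residue = g(a) at a = 6/7 + (1/77)*sqrt(5973), which is 2518/3185 + (900941/114144030)*sqrt(5973).
List the singular points by increasing real part (a conjugate pair: the negative imaginary part first).


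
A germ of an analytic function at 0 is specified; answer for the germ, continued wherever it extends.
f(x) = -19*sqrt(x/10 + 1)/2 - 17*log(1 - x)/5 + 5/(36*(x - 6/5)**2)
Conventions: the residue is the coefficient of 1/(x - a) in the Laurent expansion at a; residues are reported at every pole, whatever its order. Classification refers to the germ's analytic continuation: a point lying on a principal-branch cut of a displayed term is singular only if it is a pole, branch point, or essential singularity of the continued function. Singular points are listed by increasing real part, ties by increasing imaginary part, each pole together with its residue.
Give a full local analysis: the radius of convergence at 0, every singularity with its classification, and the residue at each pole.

Radius of convergence at 0: 1.
At -10: an algebraic (square-root) branch point.
At 1: a logarithmic branch point.
At 6/5: a pole of order 2; residue 0.

Denominator factor (x - 6/5)^2: pole of order 2 at 6/5, modulus 6/5.
Branch term (-19/2)*sqrt(1 - x/(-10)): its argument vanishes at x = -10, a square-root branch point, modulus 10.
Branch term (-17/5)*log(1 - x/(1)): its argument vanishes at x = 1, a logarithmic branch point, modulus 1.
The radius of convergence is the smallest modulus among the singular points: 1.
The branch terms are analytic at 6/5 and contribute nothing to the residue; only the rational part matters.
At the order-2 pole 6/5 set g(x) = (x - (6/5))^2*(rational part) = 5/36.
Order-2 pole: residue = g'(a); g'(6/5) = 0, so the residue is 0.
List the singular points by increasing real part (a conjugate pair: the negative imaginary part first).


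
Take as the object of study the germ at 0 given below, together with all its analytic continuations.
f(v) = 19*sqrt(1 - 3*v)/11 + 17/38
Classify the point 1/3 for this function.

The term (19/11)*sqrt(1 - v/(1/3)) has argument 1 - 1/3/(1/3) = 0 at 1/3: a square-root (algebraic, two-sheeted) branch point; the remaining terms are analytic or single-valued there.

The point is an algebraic (square-root) branch point.


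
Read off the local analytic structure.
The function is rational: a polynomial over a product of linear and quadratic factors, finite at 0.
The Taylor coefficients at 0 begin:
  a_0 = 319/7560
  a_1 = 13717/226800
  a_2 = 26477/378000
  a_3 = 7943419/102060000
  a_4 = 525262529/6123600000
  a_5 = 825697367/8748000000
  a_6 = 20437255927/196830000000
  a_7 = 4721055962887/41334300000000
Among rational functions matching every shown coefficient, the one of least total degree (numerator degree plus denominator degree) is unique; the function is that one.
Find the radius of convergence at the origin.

No rational of total degree below 3 reproduces all 8 coefficients; solving the [0/3] Pade equations on them gives f(h) = -29/(21*(h - 6)**2*(h - 10/11)), whose expansion matches every shown term.
Denominator factor (h - 6)^2: pole of order 2 at 6, modulus 6.
Denominator factor (h - 10/11): pole of order 1 at 10/11, modulus 10/11.
The radius of convergence is the smallest modulus among the singular points: 10/11.

The radius of convergence is 10/11.


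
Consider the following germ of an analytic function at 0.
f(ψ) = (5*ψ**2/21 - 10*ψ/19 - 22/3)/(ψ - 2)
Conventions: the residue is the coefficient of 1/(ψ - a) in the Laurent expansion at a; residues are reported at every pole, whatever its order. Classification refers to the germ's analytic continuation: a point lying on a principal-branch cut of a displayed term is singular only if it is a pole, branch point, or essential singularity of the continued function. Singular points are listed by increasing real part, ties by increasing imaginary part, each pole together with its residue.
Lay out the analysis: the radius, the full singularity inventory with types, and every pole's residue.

Denominator factor (ψ - 2): pole of order 1 at 2, modulus 2.
The radius of convergence is the smallest modulus among the singular points: 2.
At the order-1 pole 2 set g(ψ) = (ψ - (2))*f(ψ) = 5*ψ**2/21 - 10*ψ/19 - 22/3.
Simple pole: residue = g(a) at a = 2, which is -2966/399.

Radius of convergence at 0: 2.
At 2: a pole of order 1; residue -2966/399.


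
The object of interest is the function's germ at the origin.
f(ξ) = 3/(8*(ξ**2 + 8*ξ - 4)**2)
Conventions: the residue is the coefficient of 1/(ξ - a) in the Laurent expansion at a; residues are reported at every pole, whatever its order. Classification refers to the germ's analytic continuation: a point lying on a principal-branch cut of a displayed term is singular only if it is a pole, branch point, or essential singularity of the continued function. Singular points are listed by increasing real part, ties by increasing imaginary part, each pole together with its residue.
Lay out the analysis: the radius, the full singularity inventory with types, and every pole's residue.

Denominator factor (ξ**2 + 8*ξ - 4)^2: discriminant 80, real irrational roots -4 + (2)*sqrt(5) and -4 - (2)*sqrt(5); poles of order 2, moduli -4 + (2)*sqrt(5) and 4 + (2)*sqrt(5).
The radius of convergence is the smallest modulus among the singular points: -4 + (2)*sqrt(5).
The factor ξ**2 + 8*ξ - 4 splits as (ξ - a)(ξ - a') with a = -4 - (2)*sqrt(5), a' = -4 + (2)*sqrt(5). At the order-2 pole a set g(ξ) = (ξ - a)^2*f(ξ) = [3/8] / (ξ - a')^2.
Order-2 pole: residue = g'(a); g'(-4 - (2)*sqrt(5)) = (3/6400)*sqrt(5), so the residue is (3/6400)*sqrt(5).
The factor ξ**2 + 8*ξ - 4 splits as (ξ - a)(ξ - a') with a = -4 + (2)*sqrt(5), a' = -4 - (2)*sqrt(5). At the order-2 pole a set g(ξ) = (ξ - a)^2*f(ξ) = [3/8] / (ξ - a')^2.
Order-2 pole: residue = g'(a); g'(-4 + (2)*sqrt(5)) = -(3/6400)*sqrt(5), so the residue is -(3/6400)*sqrt(5).
List the singular points by increasing real part (a conjugate pair: the negative imaginary part first).

Radius of convergence at 0: -4 + (2)*sqrt(5).
At -4 - (2)*sqrt(5): a pole of order 2; residue (3/6400)*sqrt(5).
At -4 + (2)*sqrt(5): a pole of order 2; residue -(3/6400)*sqrt(5).


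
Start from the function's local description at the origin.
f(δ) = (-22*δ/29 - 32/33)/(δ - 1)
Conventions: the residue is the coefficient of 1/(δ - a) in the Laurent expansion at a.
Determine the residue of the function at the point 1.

The residue is -1654/957.

At the order-1 pole 1 set g(δ) = (δ - (1))*f(δ) = -22*δ/29 - 32/33.
Simple pole: residue = g(a) at a = 1, which is -1654/957.


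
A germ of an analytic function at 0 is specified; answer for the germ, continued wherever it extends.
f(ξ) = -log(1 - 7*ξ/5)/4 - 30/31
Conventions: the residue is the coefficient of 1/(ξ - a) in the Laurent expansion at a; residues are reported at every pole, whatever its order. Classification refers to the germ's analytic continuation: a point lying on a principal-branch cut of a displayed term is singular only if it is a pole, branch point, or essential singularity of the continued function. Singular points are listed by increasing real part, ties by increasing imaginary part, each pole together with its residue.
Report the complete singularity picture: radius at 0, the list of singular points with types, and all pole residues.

Branch term (-1/4)*log(1 - ξ/(5/7)): its argument vanishes at ξ = 5/7, a logarithmic branch point, modulus 5/7.
The radius of convergence is the smallest modulus among the singular points: 5/7.

Radius of convergence at 0: 5/7.
At 5/7: a logarithmic branch point.


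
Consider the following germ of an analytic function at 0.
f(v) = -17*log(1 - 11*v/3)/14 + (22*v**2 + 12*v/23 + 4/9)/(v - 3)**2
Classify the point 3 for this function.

The point is a pole of order 2.

The denominator factor v - 3 vanishes at 3 and appears to the power 2; the numerator there equals 41402/207, nonzero, and no other factor vanishes.
The branch terms are analytic at this point.
Hence a pole whose order is the multiplicity, 2.


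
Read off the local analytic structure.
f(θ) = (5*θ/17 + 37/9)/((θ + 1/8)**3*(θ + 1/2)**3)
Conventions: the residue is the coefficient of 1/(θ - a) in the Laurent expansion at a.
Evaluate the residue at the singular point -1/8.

At the order-3 pole -1/8 set g(θ) = (θ - (-1/8))^3*f(θ) = (5*θ/17 + 37/9)/(θ + 1/2)**3.
Order-3 pole: residue = g''(a)/2; g''(-1/8) = 80601088/12393, so the residue is 40300544/12393.

The residue is 40300544/12393.


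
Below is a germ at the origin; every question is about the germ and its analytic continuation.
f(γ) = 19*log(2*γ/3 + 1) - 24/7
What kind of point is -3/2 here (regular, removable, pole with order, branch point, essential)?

The term (19)*log(1 - γ/(-3/2)) has argument 1 - -3/2/(-3/2) = 0 at -3/2: a logarithmic (infinitely-sheeted) branch point; the remaining terms are analytic or single-valued there.

The point is a logarithmic branch point.


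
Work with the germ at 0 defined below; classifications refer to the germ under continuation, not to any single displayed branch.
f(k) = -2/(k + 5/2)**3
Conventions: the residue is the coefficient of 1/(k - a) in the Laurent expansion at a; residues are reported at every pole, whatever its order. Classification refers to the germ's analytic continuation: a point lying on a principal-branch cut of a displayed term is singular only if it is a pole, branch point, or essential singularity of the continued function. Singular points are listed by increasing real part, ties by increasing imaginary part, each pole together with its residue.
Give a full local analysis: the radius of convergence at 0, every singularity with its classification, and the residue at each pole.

Radius of convergence at 0: 5/2.
At -5/2: a pole of order 3; residue 0.

Denominator factor (k + 5/2)^3: pole of order 3 at -5/2, modulus 5/2.
The radius of convergence is the smallest modulus among the singular points: 5/2.
At the order-3 pole -5/2 set g(k) = (k - (-5/2))^3*f(k) = -2.
Order-3 pole: residue = g''(a)/2; g''(-5/2) = 0, so the residue is 0.


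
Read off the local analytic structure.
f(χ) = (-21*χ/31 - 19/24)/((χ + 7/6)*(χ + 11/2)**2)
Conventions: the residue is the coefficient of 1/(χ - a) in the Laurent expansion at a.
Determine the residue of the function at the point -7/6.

The residue is -3/41912.

At the order-1 pole -7/6 set g(χ) = (χ - (-7/6))*f(χ) = (-21*χ/31 - 19/24)/(χ + 11/2)**2.
Simple pole: residue = g(a) at a = -7/6, which is -3/41912.


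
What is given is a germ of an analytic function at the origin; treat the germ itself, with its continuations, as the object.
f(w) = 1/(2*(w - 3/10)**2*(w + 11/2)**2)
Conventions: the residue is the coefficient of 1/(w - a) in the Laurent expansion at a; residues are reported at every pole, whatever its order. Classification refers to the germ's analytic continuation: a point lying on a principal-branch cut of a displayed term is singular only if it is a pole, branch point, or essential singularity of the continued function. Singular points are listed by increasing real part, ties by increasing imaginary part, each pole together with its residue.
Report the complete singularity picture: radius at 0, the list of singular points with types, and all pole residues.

Radius of convergence at 0: 3/10.
At -11/2: a pole of order 2; residue 125/24389.
At 3/10: a pole of order 2; residue -125/24389.

Denominator factor (w + 11/2)^2: pole of order 2 at -11/2, modulus 11/2.
Denominator factor (w - 3/10)^2: pole of order 2 at 3/10, modulus 3/10.
The radius of convergence is the smallest modulus among the singular points: 3/10.
At the order-2 pole -11/2 set g(w) = (w - (-11/2))^2*f(w) = 1/(2*(w - 3/10)**2).
Order-2 pole: residue = g'(a); g'(-11/2) = 125/24389, so the residue is 125/24389.
At the order-2 pole 3/10 set g(w) = (w - (3/10))^2*f(w) = 1/(2*(w + 11/2)**2).
Order-2 pole: residue = g'(a); g'(3/10) = -125/24389, so the residue is -125/24389.
List the singular points by increasing real part (a conjugate pair: the negative imaginary part first).


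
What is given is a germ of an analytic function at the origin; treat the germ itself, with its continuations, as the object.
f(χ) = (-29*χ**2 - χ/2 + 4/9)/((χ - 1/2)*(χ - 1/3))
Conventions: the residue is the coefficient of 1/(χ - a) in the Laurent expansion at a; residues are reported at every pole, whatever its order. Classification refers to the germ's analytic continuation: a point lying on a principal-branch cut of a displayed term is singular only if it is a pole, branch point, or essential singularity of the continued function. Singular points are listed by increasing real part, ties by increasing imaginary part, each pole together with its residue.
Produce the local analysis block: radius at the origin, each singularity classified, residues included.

Radius of convergence at 0: 1/3.
At 1/3: a pole of order 1; residue 53/3.
At 1/2: a pole of order 1; residue -127/3.

Denominator factor (χ - 1/3): pole of order 1 at 1/3, modulus 1/3.
Denominator factor (χ - 1/2): pole of order 1 at 1/2, modulus 1/2.
The radius of convergence is the smallest modulus among the singular points: 1/3.
At the order-1 pole 1/3 set g(χ) = (χ - (1/3))*f(χ) = (-29*χ**2 - χ/2 + 4/9)/(χ - 1/2).
Simple pole: residue = g(a) at a = 1/3, which is 53/3.
At the order-1 pole 1/2 set g(χ) = (χ - (1/2))*f(χ) = (-29*χ**2 - χ/2 + 4/9)/(χ - 1/3).
Simple pole: residue = g(a) at a = 1/2, which is -127/3.
List the singular points by increasing real part (a conjugate pair: the negative imaginary part first).


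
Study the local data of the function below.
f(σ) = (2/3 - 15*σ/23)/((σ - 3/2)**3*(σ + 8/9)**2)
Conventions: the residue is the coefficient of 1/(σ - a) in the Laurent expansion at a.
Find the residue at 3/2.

At the order-3 pole 3/2 set g(σ) = (σ - (3/2))^3*f(σ) = (2/3 - 15*σ/23)/(σ + 8/9)**2.
Order-3 pole: residue = g''(a)/2; g''(3/2) = 244944/1828661, so the residue is 122472/1828661.

The residue is 122472/1828661.


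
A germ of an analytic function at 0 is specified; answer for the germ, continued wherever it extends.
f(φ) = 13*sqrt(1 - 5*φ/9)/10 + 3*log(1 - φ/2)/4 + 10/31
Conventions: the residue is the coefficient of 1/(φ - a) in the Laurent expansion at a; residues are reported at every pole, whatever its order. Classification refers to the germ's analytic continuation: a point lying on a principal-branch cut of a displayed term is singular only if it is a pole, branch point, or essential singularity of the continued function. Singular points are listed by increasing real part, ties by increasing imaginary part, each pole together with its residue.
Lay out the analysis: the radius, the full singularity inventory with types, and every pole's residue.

Radius of convergence at 0: 9/5.
At 9/5: an algebraic (square-root) branch point.
At 2: a logarithmic branch point.

Branch term (3/4)*log(1 - φ/(2)): its argument vanishes at φ = 2, a logarithmic branch point, modulus 2.
Branch term (13/10)*sqrt(1 - φ/(9/5)): its argument vanishes at φ = 9/5, a square-root branch point, modulus 9/5.
The radius of convergence is the smallest modulus among the singular points: 9/5.
List the singular points by increasing real part (a conjugate pair: the negative imaginary part first).


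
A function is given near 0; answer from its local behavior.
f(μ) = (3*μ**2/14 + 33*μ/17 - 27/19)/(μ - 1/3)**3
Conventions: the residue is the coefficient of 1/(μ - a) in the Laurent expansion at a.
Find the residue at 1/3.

At the order-3 pole 1/3 set g(μ) = (μ - (1/3))^3*f(μ) = 3*μ**2/14 + 33*μ/17 - 27/19.
Order-3 pole: residue = g''(a)/2; g''(1/3) = 3/7, so the residue is 3/14.

The residue is 3/14.


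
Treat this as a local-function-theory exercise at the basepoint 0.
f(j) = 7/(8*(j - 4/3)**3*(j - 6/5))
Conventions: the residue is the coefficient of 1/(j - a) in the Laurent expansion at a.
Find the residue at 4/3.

At the order-3 pole 4/3 set g(j) = (j - (4/3))^3*f(j) = 7/(8*(j - 6/5)).
Order-3 pole: residue = g''(a)/2; g''(4/3) = 23625/32, so the residue is 23625/64.

The residue is 23625/64.


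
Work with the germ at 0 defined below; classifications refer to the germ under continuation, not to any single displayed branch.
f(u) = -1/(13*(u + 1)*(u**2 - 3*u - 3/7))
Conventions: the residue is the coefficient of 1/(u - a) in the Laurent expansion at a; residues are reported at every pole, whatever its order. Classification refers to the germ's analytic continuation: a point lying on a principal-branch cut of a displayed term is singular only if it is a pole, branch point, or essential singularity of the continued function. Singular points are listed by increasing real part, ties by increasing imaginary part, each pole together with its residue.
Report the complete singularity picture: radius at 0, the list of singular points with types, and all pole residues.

Radius of convergence at 0: -3/2 + (5/14)*sqrt(21).
At -1: a pole of order 1; residue -7/325.
At 3/2 - (5/14)*sqrt(21): a pole of order 1; residue 7/650 + (7/1950)*sqrt(21).
At 3/2 + (5/14)*sqrt(21): a pole of order 1; residue 7/650 - (7/1950)*sqrt(21).

Denominator factor (u + 1): pole of order 1 at -1, modulus 1.
Denominator factor (u**2 - 3*u - 3/7): discriminant 75/7, real irrational roots 3/2 + (5/14)*sqrt(21) and 3/2 - (5/14)*sqrt(21); poles of order 1, moduli 3/2 + (5/14)*sqrt(21) and -3/2 + (5/14)*sqrt(21).
The radius of convergence is the smallest modulus among the singular points: -3/2 + (5/14)*sqrt(21).
At the order-1 pole -1 set g(u) = (u - (-1))*f(u) = -1/(13*(u**2 - 3*u - 3/7)).
Simple pole: residue = g(a) at a = -1, which is -7/325.
The factor u**2 - 3*u - 3/7 splits as (u - a)(u - a') with a = 3/2 - (5/14)*sqrt(21), a' = 3/2 + (5/14)*sqrt(21). At the order-1 pole a set g(u) = (u - a)*f(u) = [-1/(13*(u + 1))] / (u - a').
Simple pole: residue = g(a) at a = 3/2 - (5/14)*sqrt(21), which is 7/650 + (7/1950)*sqrt(21).
The factor u**2 - 3*u - 3/7 splits as (u - a)(u - a') with a = 3/2 + (5/14)*sqrt(21), a' = 3/2 - (5/14)*sqrt(21). At the order-1 pole a set g(u) = (u - a)*f(u) = [-1/(13*(u + 1))] / (u - a').
Simple pole: residue = g(a) at a = 3/2 + (5/14)*sqrt(21), which is 7/650 - (7/1950)*sqrt(21).
List the singular points by increasing real part (a conjugate pair: the negative imaginary part first).


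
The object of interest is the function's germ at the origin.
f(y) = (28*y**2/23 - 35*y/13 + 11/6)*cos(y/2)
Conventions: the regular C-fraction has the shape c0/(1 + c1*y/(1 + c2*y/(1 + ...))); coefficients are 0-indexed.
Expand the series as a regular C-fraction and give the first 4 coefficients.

Taylor coefficients (expand at 0): a_0 = 11/6, a_1 = -35/13, a_2 = 1091/1104, a_3 = 35/104.
c0 = a_0 = 11/6. Peel one level at a time: if S = 1 + c*y/S' with S'(0) = 1, then c is the y-coefficient of S and S' = c*y/(S - 1).
S_1 = c0/f = 1 + (210/143)*y + (6086231/3762616)*y^2 + ...; c1 = 210/143.
S_2 = c1*y/(S_1 - 1) = 1 + (-6086231/5525520)*y + (387788689/1493049600)*y^2 + ...; c2 = -6086231/5525520.
S_3 = c2*y/(S_2 - 1) = 1 + (55453782527/235171965840)*y + ...; c3 = 55453782527/235171965840.

The regular C-fraction coefficients are [11/6, 210/143, -6086231/5525520, 55453782527/235171965840].


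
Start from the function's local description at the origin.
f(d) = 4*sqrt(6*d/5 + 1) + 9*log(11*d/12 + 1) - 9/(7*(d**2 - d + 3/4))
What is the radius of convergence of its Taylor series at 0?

Denominator factor (d**2 - d + 3/4): discriminant -2, complex-conjugate roots (1/2) + ((1/2)*sqrt(2))*i and (1/2) - ((1/2)*sqrt(2))*i; poles of order 1, moduli (1/2)*sqrt(3) and (1/2)*sqrt(3).
Branch term (9)*log(1 - d/(-12/11)): its argument vanishes at d = -12/11, a logarithmic branch point, modulus 12/11.
Branch term (4)*sqrt(1 - d/(-5/6)): its argument vanishes at d = -5/6, a square-root branch point, modulus 5/6.
The radius of convergence is the smallest modulus among the singular points: 5/6.

The radius of convergence is 5/6.


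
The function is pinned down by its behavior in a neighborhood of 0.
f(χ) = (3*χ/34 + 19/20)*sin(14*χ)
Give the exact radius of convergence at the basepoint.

The factor sin(14*χ) is entire and contributes no finite singular point.
The polynomial part has no poles.
No finite singular points: the Taylor series at 0 converges everywhere.

The radius of convergence is infinite.


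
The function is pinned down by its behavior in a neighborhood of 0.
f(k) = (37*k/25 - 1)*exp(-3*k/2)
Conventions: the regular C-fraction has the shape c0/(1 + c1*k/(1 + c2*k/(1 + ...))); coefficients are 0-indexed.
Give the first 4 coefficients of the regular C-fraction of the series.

The regular C-fraction coefficients are [-1, 149/50, -27677/14900, 4551075/16495492].

Taylor coefficients (expand at 0): a_0 = -1, a_1 = 149/50, a_2 = -669/200, a_3 = 891/400.
c0 = a_0 = -1. Peel one level at a time: if S = 1 + c*k/S' with S'(0) = 1, then c is the k-coefficient of S and S' = c*k/(S - 1).
S_1 = c0/f = 1 + (149/50)*k + (27677/5000)*k^2 + ...; c1 = 149/50.
S_2 = c1*k/(S_1 - 1) = 1 + (-27677/14900)*k + (182043/355216)*k^2 + ...; c2 = -27677/14900.
S_3 = c2*k/(S_2 - 1) = 1 + (4551075/16495492)*k + ...; c3 = 4551075/16495492.


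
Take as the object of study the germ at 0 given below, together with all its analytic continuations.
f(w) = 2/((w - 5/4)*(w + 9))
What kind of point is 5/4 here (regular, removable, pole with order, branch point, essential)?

The denominator factor w - 5/4 vanishes at 5/4 and appears to the power 1; the numerator there equals 2, nonzero, and no other factor vanishes.
Hence a pole whose order is the multiplicity, 1.

The point is a pole of order 1.


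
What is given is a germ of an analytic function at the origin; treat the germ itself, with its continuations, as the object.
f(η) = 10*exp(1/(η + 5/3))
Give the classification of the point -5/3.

The exponent 1/(η - (-5/3)) has a pole at -5/3, so exp(1/(η - (-5/3))) takes every nonzero value near it: an essential singularity (not a pole of any order).

The point is an essential singularity.


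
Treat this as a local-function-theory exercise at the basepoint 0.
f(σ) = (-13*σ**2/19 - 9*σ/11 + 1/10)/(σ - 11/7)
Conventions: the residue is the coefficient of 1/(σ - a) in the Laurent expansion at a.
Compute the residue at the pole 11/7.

At the order-1 pole 11/7 set g(σ) = (σ - (11/7))*f(σ) = -13*σ**2/19 - 9*σ/11 + 1/10.
Simple pole: residue = g(a) at a = 11/7, which is -26769/9310.

The residue is -26769/9310.


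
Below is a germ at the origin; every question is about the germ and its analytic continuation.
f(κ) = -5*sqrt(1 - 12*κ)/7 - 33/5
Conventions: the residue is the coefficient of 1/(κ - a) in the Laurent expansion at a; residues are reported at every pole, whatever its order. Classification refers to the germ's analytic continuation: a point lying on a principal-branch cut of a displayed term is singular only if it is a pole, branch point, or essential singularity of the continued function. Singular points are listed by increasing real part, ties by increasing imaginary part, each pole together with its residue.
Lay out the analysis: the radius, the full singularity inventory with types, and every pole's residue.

Radius of convergence at 0: 1/12.
At 1/12: an algebraic (square-root) branch point.

Branch term (-5/7)*sqrt(1 - κ/(1/12)): its argument vanishes at κ = 1/12, a square-root branch point, modulus 1/12.
The radius of convergence is the smallest modulus among the singular points: 1/12.


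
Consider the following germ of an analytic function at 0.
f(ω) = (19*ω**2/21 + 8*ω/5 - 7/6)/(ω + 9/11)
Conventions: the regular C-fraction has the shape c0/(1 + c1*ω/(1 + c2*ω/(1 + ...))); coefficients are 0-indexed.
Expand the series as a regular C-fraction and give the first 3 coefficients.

Taylor coefficients (expand at 0): a_0 = -77/54, a_1 = 8987/2430, a_2 = -522709/153090.
c0 = a_0 = -77/54. Peel one level at a time: if S = 1 + c*ω/S' with S'(0) = 1, then c is the ω-coefficient of S and S' = c*ω/(S - 1).
S_1 = c0/f = 1 + (817/315)*ω + (15922/3675)*ω^2 + ...; c1 = 817/315.
S_2 = c1*ω/(S_1 - 1) = 1 + (-2514/1505)*ω + ...; c2 = -2514/1505.

The regular C-fraction coefficients are [-77/54, 817/315, -2514/1505].


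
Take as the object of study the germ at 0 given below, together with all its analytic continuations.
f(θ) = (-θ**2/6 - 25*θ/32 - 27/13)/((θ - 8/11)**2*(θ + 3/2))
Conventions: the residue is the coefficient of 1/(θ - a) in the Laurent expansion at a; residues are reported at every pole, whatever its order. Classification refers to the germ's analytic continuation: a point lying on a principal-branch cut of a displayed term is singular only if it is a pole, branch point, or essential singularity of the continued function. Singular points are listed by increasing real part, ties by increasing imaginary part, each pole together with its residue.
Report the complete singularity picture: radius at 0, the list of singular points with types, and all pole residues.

Denominator factor (θ + 3/2): pole of order 1 at -3/2, modulus 3/2.
Denominator factor (θ - 8/11)^2: pole of order 2 at 8/11, modulus 8/11.
The radius of convergence is the smallest modulus among the singular points: 8/11.
At the order-1 pole -3/2 set g(θ) = (θ - (-3/2))*f(θ) = (-θ**2/6 - 25*θ/32 - 27/13)/(θ - 8/11)**2.
Simple pole: residue = g(a) at a = -3/2, which is -128865/499408.
At the order-2 pole 8/11 set g(θ) = (θ - (8/11))^2*f(θ) = (-θ**2/6 - 25*θ/32 - 27/13)/(θ + 3/2).
Order-2 pole: residue = g'(a); g'(8/11) = 136891/1498224, so the residue is 136891/1498224.
List the singular points by increasing real part (a conjugate pair: the negative imaginary part first).

Radius of convergence at 0: 8/11.
At -3/2: a pole of order 1; residue -128865/499408.
At 8/11: a pole of order 2; residue 136891/1498224.
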